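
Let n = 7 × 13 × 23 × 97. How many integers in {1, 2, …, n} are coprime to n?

φ(7) = 7 − 1 = 6.
φ(13) = 13 − 1 = 12.
φ(23) = 23 − 1 = 22.
φ(97) = 97 − 1 = 96.
φ(203021) = 6 × 12 × 22 × 96 = 152064.

152064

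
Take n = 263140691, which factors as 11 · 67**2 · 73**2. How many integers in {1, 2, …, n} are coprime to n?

φ(11) = 11 − 1 = 10.
φ(67^2) = 67^2 − 67^1 = 4489 − 67 = 4422.
φ(73^2) = 73^1·(73−1) = 73·72 = 5256.
φ(263140691) = 10 × 4422 × 5256 = 232420320.

232420320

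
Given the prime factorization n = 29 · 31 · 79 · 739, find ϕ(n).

48353760

φ(29) = 29 − 1 = 28.
φ(31) = 31 − 1 = 30.
φ(79) = 79 − 1 = 78.
φ(739) = 739 − 1 = 738.
Since φ is multiplicative, φ(52484519) = 28 · 30 · 78 · 738 = 48353760.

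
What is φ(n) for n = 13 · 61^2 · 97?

φ(4692181) = 4692181 · (1 − 1/13) · (1 − 1/61) · (1 − 1/97)
       = 4692181 · 69120/76921 = 4216320.

4216320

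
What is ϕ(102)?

First factor: 102 = 2 · 3 · 17.
φ(102) = 102 · (1 − 1/2) · (1 − 1/3) · (1 − 1/17)
       = 102 · 32/102 = 32.

32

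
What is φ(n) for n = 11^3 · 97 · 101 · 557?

6458496000

φ(11^3) = 11^3 − 11^2 = 1331 − 121 = 1210.
φ(97) = 97 − 1 = 96.
φ(101) = 101 − 1 = 100.
φ(557) = 557 − 1 = 556.
φ(7263172499) = 1210 × 96 × 100 × 556 = 6458496000.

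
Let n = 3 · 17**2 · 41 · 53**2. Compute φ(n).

59970560

φ(99851523) = 99851523 · (1 − 1/3) · (1 − 1/17) · (1 − 1/41) · (1 − 1/53)
       = 99851523 · 66560/110823 = 59970560.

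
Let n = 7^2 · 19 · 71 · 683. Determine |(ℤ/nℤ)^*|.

36091440

φ(45146983) = 45146983 · (1 − 1/7) · (1 − 1/19) · (1 − 1/71) · (1 − 1/683)
       = 45146983 · 5155920/6449569 = 36091440.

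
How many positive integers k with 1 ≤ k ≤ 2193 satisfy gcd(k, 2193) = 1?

First factor: 2193 = 3 · 17 · 43.
φ(2193) = 2193 · (1 − 1/3) · (1 − 1/17) · (1 − 1/43)
       = 2193 · 1344/2193 = 1344.

1344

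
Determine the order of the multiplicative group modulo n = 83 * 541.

φ(83) = 83 − 1 = 82.
φ(541) = 541 − 1 = 540.
φ(44903) = 82 × 540 = 44280.

44280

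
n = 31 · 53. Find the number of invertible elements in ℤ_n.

1560

φ(31) = 31 − 1 = 30.
φ(53) = 53 − 1 = 52.
φ(1643) = 30 × 52 = 1560.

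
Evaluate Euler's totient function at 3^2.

6

φ(3^2) = 3^2 − 3^1 = 9 − 3 = 6.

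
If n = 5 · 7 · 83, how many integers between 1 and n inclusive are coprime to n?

1968

φ(2905) = 2905 · (1 − 1/5) · (1 − 1/7) · (1 − 1/83)
       = 2905 · 1968/2905 = 1968.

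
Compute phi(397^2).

φ(157609) = 157609 · (1 − 1/397)
       = 157609 · 396/397 = 157212.

157212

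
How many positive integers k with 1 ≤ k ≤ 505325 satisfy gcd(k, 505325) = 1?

Factor 505325: 505325 = 5**2 * 17 * 29 * 41.
φ(505325) = 505325 · (1 − 1/5) · (1 − 1/17) · (1 − 1/29) · (1 − 1/41)
       = 505325 · 71680/101065 = 358400.

358400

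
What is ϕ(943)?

Factor 943: 943 = 23 × 41.
φ(23) = 23 − 1 = 22.
φ(41) = 41 − 1 = 40.
φ(943) = 22 × 40 = 880.

880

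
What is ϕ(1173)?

First factor: 1173 = 3 · 17 · 23.
φ(1173) = 1173 · (1 − 1/3) · (1 − 1/17) · (1 − 1/23)
       = 1173 · 704/1173 = 704.

704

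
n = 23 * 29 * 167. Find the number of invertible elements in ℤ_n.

φ(111389) = 111389 · (1 − 1/23) · (1 − 1/29) · (1 − 1/167)
       = 111389 · 102256/111389 = 102256.

102256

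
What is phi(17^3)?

4624

φ(4913) = 4913 · (1 − 1/17)
       = 4913 · 16/17 = 4624.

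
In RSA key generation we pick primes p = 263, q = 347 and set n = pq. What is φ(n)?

90652

φ(91261) = 91261 · (1 − 1/263) · (1 − 1/347)
       = 91261 · 90652/91261 = 90652.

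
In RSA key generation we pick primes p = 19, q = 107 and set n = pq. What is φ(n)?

1908

φ(pq) = (p−1)(q−1) = 18 · 106 = 1908.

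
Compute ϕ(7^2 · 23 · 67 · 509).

φ(7^2) = 7^2 − 7^1 = 49 − 7 = 42.
φ(23) = 23 − 1 = 22.
φ(67) = 67 − 1 = 66.
φ(509) = 509 − 1 = 508.
Since φ is multiplicative, φ(38434081) = 42 · 22 · 66 · 508 = 30979872.

30979872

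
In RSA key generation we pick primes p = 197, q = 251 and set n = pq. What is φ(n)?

φ(n) = (p − 1)(q − 1) = (197−1)(251−1) = 196·250 = 49000.

49000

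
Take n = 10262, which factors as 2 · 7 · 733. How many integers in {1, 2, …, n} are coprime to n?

4392

φ(10262) = 10262 · (1 − 1/2) · (1 − 1/7) · (1 − 1/733)
       = 10262 · 4392/10262 = 4392.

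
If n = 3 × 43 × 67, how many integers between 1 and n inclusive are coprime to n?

φ(8643) = 8643 · (1 − 1/3) · (1 − 1/43) · (1 − 1/67)
       = 8643 · 5544/8643 = 5544.

5544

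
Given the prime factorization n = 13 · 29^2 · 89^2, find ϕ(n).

φ(13) = 13 − 1 = 12.
φ(29^2) = 29^2 − 29^1 = 841 − 29 = 812.
φ(89^2) = 89^1·(89−1) = 89·88 = 7832.
Since φ is multiplicative, φ(86600293) = 12 · 812 · 7832 = 76315008.

76315008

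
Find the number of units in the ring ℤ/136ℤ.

Factor 136: 136 = 2**3 · 17.
φ(2^3) = 2^2·(2−1) = 4·1 = 4.
φ(17) = 17 − 1 = 16.
Since φ is multiplicative, φ(136) = 4 · 16 = 64.

64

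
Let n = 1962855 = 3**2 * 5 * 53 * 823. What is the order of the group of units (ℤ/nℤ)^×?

1025856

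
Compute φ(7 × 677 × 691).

2798640

φ(3274649) = 3274649 · (1 − 1/7) · (1 − 1/677) · (1 − 1/691)
       = 3274649 · 2798640/3274649 = 2798640.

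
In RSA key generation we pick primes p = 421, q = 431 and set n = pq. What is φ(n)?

180600

For distinct primes, φ(pq) = (p−1)(q−1) = 420 × 430 = 180600.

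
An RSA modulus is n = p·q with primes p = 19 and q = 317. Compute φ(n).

5688

φ(pq) = (p−1)(q−1) = 18 · 316 = 5688.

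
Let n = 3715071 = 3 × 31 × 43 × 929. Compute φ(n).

φ(3715071) = 3715071 · (1 − 1/3) · (1 − 1/31) · (1 − 1/43) · (1 − 1/929)
       = 3715071 · 2338560/3715071 = 2338560.

2338560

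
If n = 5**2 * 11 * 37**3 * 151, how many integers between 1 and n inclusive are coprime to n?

1478520000

φ(2103365825) = 2103365825 · (1 − 1/5) · (1 − 1/11) · (1 − 1/37) · (1 − 1/151)
       = 2103365825 · 216000/307285 = 1478520000.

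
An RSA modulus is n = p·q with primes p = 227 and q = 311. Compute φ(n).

70060

φ(227) = 227 − 1 = 226.
φ(311) = 311 − 1 = 310.
φ(70597) = 226 × 310 = 70060.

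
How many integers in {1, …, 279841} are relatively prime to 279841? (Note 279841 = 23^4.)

267674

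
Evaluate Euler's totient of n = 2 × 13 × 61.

720

φ(2) = 2 − 1 = 1.
φ(13) = 13 − 1 = 12.
φ(61) = 61 − 1 = 60.
φ(1586) = 1 × 12 × 60 = 720.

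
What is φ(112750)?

40000

Prime factorization: 112750 = 2 * 5^3 * 11 * 41.
φ(2) = 2 − 1 = 1.
φ(5^3) = 5^2·(5−1) = 25·4 = 100.
φ(11) = 11 − 1 = 10.
φ(41) = 41 − 1 = 40.
Since φ is multiplicative, φ(112750) = 1 · 100 · 10 · 40 = 40000.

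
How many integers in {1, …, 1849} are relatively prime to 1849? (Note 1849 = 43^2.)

1806

φ(1849) = 1849 · (1 − 1/43)
       = 1849 · 42/43 = 1806.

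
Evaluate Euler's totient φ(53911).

Factor 53911: 53911 = 11 * 13^2 * 29.
φ(53911) = 53911 · (1 − 1/11) · (1 − 1/13) · (1 − 1/29)
       = 53911 · 3360/4147 = 43680.

43680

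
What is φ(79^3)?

486798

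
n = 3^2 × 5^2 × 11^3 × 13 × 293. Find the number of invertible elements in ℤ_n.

508780800

φ(1140700275) = 1140700275 · (1 − 1/3) · (1 − 1/5) · (1 − 1/11) · (1 − 1/13) · (1 − 1/293)
       = 1140700275 · 280320/628485 = 508780800.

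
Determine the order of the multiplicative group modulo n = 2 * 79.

78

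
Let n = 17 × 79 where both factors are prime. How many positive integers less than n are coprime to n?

φ(pq) = (p−1)(q−1) = 16 · 78 = 1248.

1248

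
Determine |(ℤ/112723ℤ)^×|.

96096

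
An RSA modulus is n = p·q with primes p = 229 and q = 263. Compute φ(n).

φ(60227) = 60227 · (1 − 1/229) · (1 − 1/263)
       = 60227 · 59736/60227 = 59736.

59736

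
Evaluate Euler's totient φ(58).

28

Prime factorization: 58 = 2 × 29.
φ(2) = 2 − 1 = 1.
φ(29) = 29 − 1 = 28.
Multiply: 1 · 28 = 28.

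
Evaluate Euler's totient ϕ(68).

32

Prime factorization: 68 = 2**2 × 17.
φ(2^2) = 2^1·(2−1) = 2·1 = 2.
φ(17) = 17 − 1 = 16.
Since φ is multiplicative, φ(68) = 2 · 16 = 32.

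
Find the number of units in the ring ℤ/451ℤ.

400

First factor: 451 = 11 · 41.
φ(451) = 451 · (1 − 1/11) · (1 − 1/41)
       = 451 · 400/451 = 400.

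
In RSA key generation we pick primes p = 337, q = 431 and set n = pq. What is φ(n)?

φ(n) = (p − 1)(q − 1) = (337−1)(431−1) = 336·430 = 144480.

144480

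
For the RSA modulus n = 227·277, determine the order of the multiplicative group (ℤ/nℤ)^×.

62376

For distinct primes, φ(pq) = (p−1)(q−1) = 226 × 276 = 62376.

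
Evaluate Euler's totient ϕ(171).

108

171 = 3^2 · 19.
φ(3^2) = 3^2 − 3^1 = 9 − 3 = 6.
φ(19) = 19 − 1 = 18.
Since φ is multiplicative, φ(171) = 6 · 18 = 108.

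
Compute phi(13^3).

φ(2197) = 2197 · (1 − 1/13)
       = 2197 · 12/13 = 2028.

2028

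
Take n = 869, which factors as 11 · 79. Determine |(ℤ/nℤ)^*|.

780

φ(11) = 11 − 1 = 10.
φ(79) = 79 − 1 = 78.
Since φ is multiplicative, φ(869) = 10 · 78 = 780.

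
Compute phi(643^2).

412806

φ(413449) = 413449 · (1 − 1/643)
       = 413449 · 642/643 = 412806.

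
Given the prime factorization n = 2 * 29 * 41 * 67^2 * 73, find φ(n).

356590080

φ(779263466) = 779263466 · (1 − 1/2) · (1 − 1/29) · (1 − 1/41) · (1 − 1/67) · (1 − 1/73)
       = 779263466 · 5322240/11630798 = 356590080.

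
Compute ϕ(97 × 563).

53952

φ(97) = 97 − 1 = 96.
φ(563) = 563 − 1 = 562.
Since φ is multiplicative, φ(54611) = 96 · 562 = 53952.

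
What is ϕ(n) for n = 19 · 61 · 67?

φ(77653) = 77653 · (1 − 1/19) · (1 − 1/61) · (1 − 1/67)
       = 77653 · 71280/77653 = 71280.

71280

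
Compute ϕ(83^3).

φ(571787) = 571787 · (1 − 1/83)
       = 571787 · 82/83 = 564898.

564898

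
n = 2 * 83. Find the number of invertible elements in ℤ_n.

φ(166) = 166 · (1 − 1/2) · (1 − 1/83)
       = 166 · 82/166 = 82.

82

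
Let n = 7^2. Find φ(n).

φ(7^2) = 7^2 − 7^1 = 49 − 7 = 42.

42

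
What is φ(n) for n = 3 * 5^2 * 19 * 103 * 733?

φ(107586075) = 107586075 · (1 − 1/3) · (1 − 1/5) · (1 − 1/19) · (1 − 1/103) · (1 − 1/733)
       = 107586075 · 10751616/21517215 = 53758080.

53758080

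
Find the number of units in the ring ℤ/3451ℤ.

3451 = 7 * 17 * 29.
φ(7) = 7 − 1 = 6.
φ(17) = 17 − 1 = 16.
φ(29) = 29 − 1 = 28.
φ(3451) = 6 × 16 × 28 = 2688.

2688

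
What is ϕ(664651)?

Prime factorization: 664651 = 13 * 29 * 41 * 43.
φ(664651) = 664651 · (1 − 1/13) · (1 − 1/29) · (1 − 1/41) · (1 − 1/43)
       = 664651 · 564480/664651 = 564480.

564480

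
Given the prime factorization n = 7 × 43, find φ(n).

φ(7) = 7 − 1 = 6.
φ(43) = 43 − 1 = 42.
φ(301) = 6 × 42 = 252.

252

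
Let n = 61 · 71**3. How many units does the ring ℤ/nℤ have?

21172200

φ(61) = 61 − 1 = 60.
φ(71^3) = 71^3 − 71^2 = 357911 − 5041 = 352870.
φ(21832571) = 60 × 352870 = 21172200.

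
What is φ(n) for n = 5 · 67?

φ(5) = 5 − 1 = 4.
φ(67) = 67 − 1 = 66.
Multiply: 4 · 66 = 264.

264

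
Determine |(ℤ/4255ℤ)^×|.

3168

4255 = 5 × 23 × 37.
φ(4255) = 4255 · (1 − 1/5) · (1 − 1/23) · (1 − 1/37)
       = 4255 · 3168/4255 = 3168.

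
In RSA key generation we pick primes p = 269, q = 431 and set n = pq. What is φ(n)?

115240

φ(269) = 269 − 1 = 268.
φ(431) = 431 − 1 = 430.
Since φ is multiplicative, φ(115939) = 268 · 430 = 115240.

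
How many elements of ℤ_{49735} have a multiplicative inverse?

32928

49735 = 5 · 7^3 · 29.
φ(49735) = 49735 · (1 − 1/5) · (1 − 1/7) · (1 − 1/29)
       = 49735 · 672/1015 = 32928.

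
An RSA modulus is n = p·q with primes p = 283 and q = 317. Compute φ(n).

89112

φ(pq) = (p−1)(q−1) = 282 · 316 = 89112.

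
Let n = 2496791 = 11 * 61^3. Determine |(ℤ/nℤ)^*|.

φ(11) = 11 − 1 = 10.
φ(61^3) = 61^3 − 61^2 = 226981 − 3721 = 223260.
Multiply: 10 · 223260 = 2232600.

2232600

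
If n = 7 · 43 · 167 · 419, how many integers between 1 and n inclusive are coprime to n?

φ(21061873) = 21061873 · (1 − 1/7) · (1 − 1/43) · (1 − 1/167) · (1 − 1/419)
       = 21061873 · 17485776/21061873 = 17485776.

17485776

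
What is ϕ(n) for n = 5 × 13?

48

φ(65) = 65 · (1 − 1/5) · (1 − 1/13)
       = 65 · 48/65 = 48.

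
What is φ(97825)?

First factor: 97825 = 5^2 · 7 · 13 · 43.
φ(5^2) = 5^1·(5−1) = 5·4 = 20.
φ(7) = 7 − 1 = 6.
φ(13) = 13 − 1 = 12.
φ(43) = 43 − 1 = 42.
φ(97825) = 20 × 6 × 12 × 42 = 60480.

60480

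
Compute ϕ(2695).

1680

First factor: 2695 = 5 × 7**2 × 11.
φ(2695) = 2695 · (1 − 1/5) · (1 − 1/7) · (1 − 1/11)
       = 2695 · 240/385 = 1680.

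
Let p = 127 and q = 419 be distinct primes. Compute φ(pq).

52668

φ(n) = (p − 1)(q − 1) = (127−1)(419−1) = 126·418 = 52668.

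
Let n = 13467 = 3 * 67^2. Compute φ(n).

8844

φ(3) = 3 − 1 = 2.
φ(67^2) = 67^1·(67−1) = 67·66 = 4422.
Since φ is multiplicative, φ(13467) = 2 · 4422 = 8844.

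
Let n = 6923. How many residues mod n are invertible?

5544

6923 = 7 · 23 · 43.
φ(6923) = 6923 · (1 − 1/7) · (1 − 1/23) · (1 − 1/43)
       = 6923 · 5544/6923 = 5544.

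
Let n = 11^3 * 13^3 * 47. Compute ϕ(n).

112878480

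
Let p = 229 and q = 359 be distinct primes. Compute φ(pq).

81624

For distinct primes, φ(pq) = (p−1)(q−1) = 228 × 358 = 81624.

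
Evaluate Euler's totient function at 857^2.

733592

φ(857^2) = 857^1·(857−1) = 857·856 = 733592.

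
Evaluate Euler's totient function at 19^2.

342

φ(19^2) = 19^2 − 19^1 = 361 − 19 = 342.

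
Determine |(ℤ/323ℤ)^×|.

First factor: 323 = 17 · 19.
φ(17) = 17 − 1 = 16.
φ(19) = 19 − 1 = 18.
φ(323) = 16 × 18 = 288.

288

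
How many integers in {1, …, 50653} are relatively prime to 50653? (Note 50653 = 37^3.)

φ(37^3) = 37^2·(37−1) = 1369·36 = 49284.

49284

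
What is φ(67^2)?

4422

φ(67^2) = 67^2 − 67^1 = 4489 − 67 = 4422.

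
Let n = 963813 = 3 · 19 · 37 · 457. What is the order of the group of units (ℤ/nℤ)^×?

φ(963813) = 963813 · (1 − 1/3) · (1 − 1/19) · (1 − 1/37) · (1 − 1/457)
       = 963813 · 590976/963813 = 590976.

590976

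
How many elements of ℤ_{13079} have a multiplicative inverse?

13079 = 11 × 29 × 41.
φ(13079) = 13079 · (1 − 1/11) · (1 − 1/29) · (1 − 1/41)
       = 13079 · 11200/13079 = 11200.

11200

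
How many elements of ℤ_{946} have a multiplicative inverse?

420

First factor: 946 = 2 · 11 · 43.
φ(946) = 946 · (1 − 1/2) · (1 − 1/11) · (1 − 1/43)
       = 946 · 420/946 = 420.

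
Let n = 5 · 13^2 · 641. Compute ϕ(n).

399360

φ(541645) = 541645 · (1 − 1/5) · (1 − 1/13) · (1 − 1/641)
       = 541645 · 30720/41665 = 399360.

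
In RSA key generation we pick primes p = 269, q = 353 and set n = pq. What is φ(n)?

94336

φ(pq) = (p−1)(q−1) = 268 · 352 = 94336.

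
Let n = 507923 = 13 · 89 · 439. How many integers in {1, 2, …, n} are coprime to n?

462528

φ(507923) = 507923 · (1 − 1/13) · (1 − 1/89) · (1 − 1/439)
       = 507923 · 462528/507923 = 462528.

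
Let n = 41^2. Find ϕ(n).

1640

φ(41^2) = 41^2 − 41^1 = 1681 − 41 = 1640.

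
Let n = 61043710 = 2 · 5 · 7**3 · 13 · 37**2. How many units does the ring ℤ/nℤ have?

18797184

φ(61043710) = 61043710 · (1 − 1/2) · (1 − 1/5) · (1 − 1/7) · (1 − 1/13) · (1 − 1/37)
       = 61043710 · 10368/33670 = 18797184.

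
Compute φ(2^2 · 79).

φ(316) = 316 · (1 − 1/2) · (1 − 1/79)
       = 316 · 78/158 = 156.

156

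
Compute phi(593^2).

φ(351649) = 351649 · (1 − 1/593)
       = 351649 · 592/593 = 351056.

351056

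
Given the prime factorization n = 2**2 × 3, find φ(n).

4

φ(12) = 12 · (1 − 1/2) · (1 − 1/3)
       = 12 · 2/6 = 4.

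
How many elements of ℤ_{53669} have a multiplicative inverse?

38400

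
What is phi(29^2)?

812

φ(841) = 841 · (1 − 1/29)
       = 841 · 28/29 = 812.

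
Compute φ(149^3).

φ(149^3) = 149^2·(149−1) = 22201·148 = 3285748.

3285748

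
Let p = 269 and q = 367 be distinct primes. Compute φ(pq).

98088

φ(98723) = 98723 · (1 − 1/269) · (1 − 1/367)
       = 98723 · 98088/98723 = 98088.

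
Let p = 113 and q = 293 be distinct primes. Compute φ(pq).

32704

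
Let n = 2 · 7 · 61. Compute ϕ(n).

360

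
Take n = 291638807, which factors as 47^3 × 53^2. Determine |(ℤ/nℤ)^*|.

280048184

φ(291638807) = 291638807 · (1 − 1/47) · (1 − 1/53)
       = 291638807 · 2392/2491 = 280048184.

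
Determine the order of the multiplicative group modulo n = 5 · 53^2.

φ(5) = 5 − 1 = 4.
φ(53^2) = 53^1·(53−1) = 53·52 = 2756.
φ(14045) = 4 × 2756 = 11024.

11024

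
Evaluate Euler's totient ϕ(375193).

375193 = 7^2 · 13 · 19 · 31.
φ(375193) = 375193 · (1 − 1/7) · (1 − 1/13) · (1 − 1/19) · (1 − 1/31)
       = 375193 · 38880/53599 = 272160.

272160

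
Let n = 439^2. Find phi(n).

φ(192721) = 192721 · (1 − 1/439)
       = 192721 · 438/439 = 192282.

192282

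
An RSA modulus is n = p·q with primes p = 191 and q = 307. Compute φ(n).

58140

φ(191) = 191 − 1 = 190.
φ(307) = 307 − 1 = 306.
φ(58637) = 190 × 306 = 58140.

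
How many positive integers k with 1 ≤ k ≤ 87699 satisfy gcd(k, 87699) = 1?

87699 = 3 · 23 · 31 · 41.
φ(87699) = 87699 · (1 − 1/3) · (1 − 1/23) · (1 − 1/31) · (1 − 1/41)
       = 87699 · 52800/87699 = 52800.

52800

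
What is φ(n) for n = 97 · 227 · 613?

φ(13497647) = 13497647 · (1 − 1/97) · (1 − 1/227) · (1 − 1/613)
       = 13497647 · 13277952/13497647 = 13277952.

13277952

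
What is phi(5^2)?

20

φ(5^2) = 5^2 − 5^1 = 25 − 5 = 20.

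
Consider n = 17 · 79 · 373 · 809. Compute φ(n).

φ(405259651) = 405259651 · (1 − 1/17) · (1 − 1/79) · (1 − 1/373) · (1 − 1/809)
       = 405259651 · 375118848/405259651 = 375118848.

375118848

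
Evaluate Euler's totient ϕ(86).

Prime factorization: 86 = 2 · 43.
φ(2) = 2 − 1 = 1.
φ(43) = 43 − 1 = 42.
φ(86) = 1 × 42 = 42.

42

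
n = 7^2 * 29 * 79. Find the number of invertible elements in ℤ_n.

91728

φ(7^2) = 7^2 − 7^1 = 49 − 7 = 42.
φ(29) = 29 − 1 = 28.
φ(79) = 79 − 1 = 78.
φ(112259) = 42 × 28 × 78 = 91728.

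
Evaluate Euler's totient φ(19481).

14520

Prime factorization: 19481 = 7 · 11**2 · 23.
φ(19481) = 19481 · (1 − 1/7) · (1 − 1/11) · (1 − 1/23)
       = 19481 · 1320/1771 = 14520.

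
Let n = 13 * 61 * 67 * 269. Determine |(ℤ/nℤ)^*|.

12735360

φ(14292239) = 14292239 · (1 − 1/13) · (1 − 1/61) · (1 − 1/67) · (1 − 1/269)
       = 14292239 · 12735360/14292239 = 12735360.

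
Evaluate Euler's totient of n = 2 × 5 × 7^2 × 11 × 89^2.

13157760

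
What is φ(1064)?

432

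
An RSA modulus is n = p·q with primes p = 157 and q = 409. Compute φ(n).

φ(64213) = 64213 · (1 − 1/157) · (1 − 1/409)
       = 64213 · 63648/64213 = 63648.

63648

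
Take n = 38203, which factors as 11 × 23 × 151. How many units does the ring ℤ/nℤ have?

33000

φ(38203) = 38203 · (1 − 1/11) · (1 − 1/23) · (1 − 1/151)
       = 38203 · 33000/38203 = 33000.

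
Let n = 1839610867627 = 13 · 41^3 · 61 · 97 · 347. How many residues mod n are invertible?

φ(1839610867627) = 1839610867627 · (1 − 1/13) · (1 − 1/41) · (1 − 1/61) · (1 − 1/97) · (1 − 1/347)
       = 1839610867627 · 956620800/1094355067 = 1608079564800.

1608079564800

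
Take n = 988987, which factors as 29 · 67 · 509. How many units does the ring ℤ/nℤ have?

φ(29) = 29 − 1 = 28.
φ(67) = 67 − 1 = 66.
φ(509) = 509 − 1 = 508.
φ(988987) = 28 × 66 × 508 = 938784.

938784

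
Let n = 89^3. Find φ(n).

697048

φ(89^3) = 89^2·(89−1) = 7921·88 = 697048.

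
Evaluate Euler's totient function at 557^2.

309692

φ(310249) = 310249 · (1 − 1/557)
       = 310249 · 556/557 = 309692.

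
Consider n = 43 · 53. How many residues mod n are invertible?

φ(2279) = 2279 · (1 − 1/43) · (1 − 1/53)
       = 2279 · 2184/2279 = 2184.

2184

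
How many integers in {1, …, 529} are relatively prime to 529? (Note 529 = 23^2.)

506

φ(529) = 529 · (1 − 1/23)
       = 529 · 22/23 = 506.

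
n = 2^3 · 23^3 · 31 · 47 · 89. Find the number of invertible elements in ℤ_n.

φ(2^3) = 2^3 − 2^2 = 8 − 4 = 4.
φ(23^3) = 23^3 − 23^2 = 12167 − 529 = 11638.
φ(31) = 31 − 1 = 30.
φ(47) = 47 − 1 = 46.
φ(89) = 89 − 1 = 88.
φ(12621851128) = 4 × 11638 × 30 × 46 × 88 = 5653274880.

5653274880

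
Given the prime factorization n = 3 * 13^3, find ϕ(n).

φ(3) = 3 − 1 = 2.
φ(13^3) = 13^2·(13−1) = 169·12 = 2028.
Multiply: 2 · 2028 = 4056.

4056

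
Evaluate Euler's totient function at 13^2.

156

φ(169) = 169 · (1 − 1/13)
       = 169 · 12/13 = 156.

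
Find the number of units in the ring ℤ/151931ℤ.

131040

151931 = 13**2 * 29 * 31.
φ(13^2) = 13^1·(13−1) = 13·12 = 156.
φ(29) = 29 − 1 = 28.
φ(31) = 31 − 1 = 30.
φ(151931) = 156 × 28 × 30 = 131040.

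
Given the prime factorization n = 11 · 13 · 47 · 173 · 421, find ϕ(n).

398764800

φ(11) = 11 − 1 = 10.
φ(13) = 13 − 1 = 12.
φ(47) = 47 − 1 = 46.
φ(173) = 173 − 1 = 172.
φ(421) = 421 − 1 = 420.
φ(489510593) = 10 × 12 × 46 × 172 × 420 = 398764800.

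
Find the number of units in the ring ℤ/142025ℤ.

Factor 142025: 142025 = 5^2 * 13 * 19 * 23.
φ(142025) = 142025 · (1 − 1/5) · (1 − 1/13) · (1 − 1/19) · (1 − 1/23)
       = 142025 · 19008/28405 = 95040.

95040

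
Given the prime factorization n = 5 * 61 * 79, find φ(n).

18720

φ(24095) = 24095 · (1 − 1/5) · (1 − 1/61) · (1 − 1/79)
       = 24095 · 18720/24095 = 18720.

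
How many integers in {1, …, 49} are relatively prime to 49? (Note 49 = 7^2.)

φ(49) = 49 · (1 − 1/7)
       = 49 · 6/7 = 42.

42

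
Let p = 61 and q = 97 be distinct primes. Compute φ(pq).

φ(5917) = 5917 · (1 − 1/61) · (1 − 1/97)
       = 5917 · 5760/5917 = 5760.

5760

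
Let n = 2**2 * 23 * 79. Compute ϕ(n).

3432

φ(2^2) = 2^2 − 2^1 = 4 − 2 = 2.
φ(23) = 23 − 1 = 22.
φ(79) = 79 − 1 = 78.
Multiply: 2 · 22 · 78 = 3432.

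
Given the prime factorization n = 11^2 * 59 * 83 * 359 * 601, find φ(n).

112374768000

φ(11^2) = 11^2 − 11^1 = 121 − 11 = 110.
φ(59) = 59 − 1 = 58.
φ(83) = 83 − 1 = 82.
φ(359) = 359 − 1 = 358.
φ(601) = 601 − 1 = 600.
Multiply: 110 · 58 · 82 · 358 · 600 = 112374768000.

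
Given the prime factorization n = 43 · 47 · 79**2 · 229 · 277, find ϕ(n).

749156833152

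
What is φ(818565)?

387200

Prime factorization: 818565 = 3 * 5 * 11^3 * 41.
φ(3) = 3 − 1 = 2.
φ(5) = 5 − 1 = 4.
φ(11^3) = 11^3 − 11^2 = 1331 − 121 = 1210.
φ(41) = 41 − 1 = 40.
Multiply: 2 · 4 · 1210 · 40 = 387200.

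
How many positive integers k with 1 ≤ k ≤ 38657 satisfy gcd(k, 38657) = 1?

35280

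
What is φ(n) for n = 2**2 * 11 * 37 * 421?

φ(685388) = 685388 · (1 − 1/2) · (1 − 1/11) · (1 − 1/37) · (1 − 1/421)
       = 685388 · 151200/342694 = 302400.

302400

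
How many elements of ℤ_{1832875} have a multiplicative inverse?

Factor 1832875: 1832875 = 5^3 * 11 * 31 * 43.
φ(5^3) = 5^2·(5−1) = 25·4 = 100.
φ(11) = 11 − 1 = 10.
φ(31) = 31 − 1 = 30.
φ(43) = 43 − 1 = 42.
Multiply: 100 · 10 · 30 · 42 = 1260000.

1260000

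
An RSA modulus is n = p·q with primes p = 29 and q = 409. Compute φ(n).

11424

φ(11861) = 11861 · (1 − 1/29) · (1 − 1/409)
       = 11861 · 11424/11861 = 11424.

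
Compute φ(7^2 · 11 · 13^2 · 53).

φ(4827823) = 4827823 · (1 − 1/7) · (1 − 1/11) · (1 − 1/13) · (1 − 1/53)
       = 4827823 · 37440/53053 = 3407040.

3407040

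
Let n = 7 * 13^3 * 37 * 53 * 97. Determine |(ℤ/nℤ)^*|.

φ(7) = 7 − 1 = 6.
φ(13^3) = 13^2·(13−1) = 169·12 = 2028.
φ(37) = 37 − 1 = 36.
φ(53) = 53 − 1 = 52.
φ(97) = 97 − 1 = 96.
Since φ is multiplicative, φ(2925347243) = 6 · 2028 · 36 · 52 · 96 = 2186735616.

2186735616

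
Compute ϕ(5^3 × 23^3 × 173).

φ(5^3) = 5^2·(5−1) = 25·4 = 100.
φ(23^3) = 23^3 − 23^2 = 12167 − 529 = 11638.
φ(173) = 173 − 1 = 172.
Multiply: 100 · 11638 · 172 = 200173600.

200173600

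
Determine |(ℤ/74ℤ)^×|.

36

74 = 2 × 37.
φ(74) = 74 · (1 − 1/2) · (1 − 1/37)
       = 74 · 36/74 = 36.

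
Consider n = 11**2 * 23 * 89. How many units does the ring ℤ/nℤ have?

212960

φ(247687) = 247687 · (1 − 1/11) · (1 − 1/23) · (1 − 1/89)
       = 247687 · 19360/22517 = 212960.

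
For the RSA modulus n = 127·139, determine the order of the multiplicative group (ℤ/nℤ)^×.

17388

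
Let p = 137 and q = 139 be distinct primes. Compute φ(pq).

φ(n) = (p − 1)(q − 1) = (137−1)(139−1) = 136·138 = 18768.

18768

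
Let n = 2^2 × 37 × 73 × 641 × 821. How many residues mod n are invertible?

φ(5685723844) = 5685723844 · (1 − 1/2) · (1 − 1/37) · (1 − 1/73) · (1 − 1/641) · (1 − 1/821)
       = 5685723844 · 1360281600/2842861922 = 2720563200.

2720563200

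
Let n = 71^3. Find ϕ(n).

352870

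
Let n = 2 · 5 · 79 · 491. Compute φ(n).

152880

φ(387890) = 387890 · (1 − 1/2) · (1 − 1/5) · (1 − 1/79) · (1 − 1/491)
       = 387890 · 152880/387890 = 152880.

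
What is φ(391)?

Prime factorization: 391 = 17 × 23.
φ(17) = 17 − 1 = 16.
φ(23) = 23 − 1 = 22.
Since φ is multiplicative, φ(391) = 16 · 22 = 352.

352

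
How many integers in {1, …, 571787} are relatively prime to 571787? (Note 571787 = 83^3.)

564898

φ(83^3) = 83^3 − 83^2 = 571787 − 6889 = 564898.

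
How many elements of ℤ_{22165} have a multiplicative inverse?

Factor 22165: 22165 = 5 · 11 · 13 · 31.
φ(22165) = 22165 · (1 − 1/5) · (1 − 1/11) · (1 − 1/13) · (1 − 1/31)
       = 22165 · 14400/22165 = 14400.

14400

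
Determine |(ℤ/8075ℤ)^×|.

First factor: 8075 = 5^2 · 17 · 19.
φ(5^2) = 5^2 − 5^1 = 25 − 5 = 20.
φ(17) = 17 − 1 = 16.
φ(19) = 19 − 1 = 18.
Multiply: 20 · 16 · 18 = 5760.

5760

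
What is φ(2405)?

Factor 2405: 2405 = 5 · 13 · 37.
φ(5) = 5 − 1 = 4.
φ(13) = 13 − 1 = 12.
φ(37) = 37 − 1 = 36.
φ(2405) = 4 × 12 × 36 = 1728.

1728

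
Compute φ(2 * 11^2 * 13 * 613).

807840

φ(1928498) = 1928498 · (1 − 1/2) · (1 − 1/11) · (1 − 1/13) · (1 − 1/613)
       = 1928498 · 73440/175318 = 807840.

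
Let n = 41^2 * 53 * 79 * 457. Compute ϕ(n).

3033239040

φ(3216524579) = 3216524579 · (1 − 1/41) · (1 − 1/53) · (1 − 1/79) · (1 − 1/457)
       = 3216524579 · 73981440/78451819 = 3033239040.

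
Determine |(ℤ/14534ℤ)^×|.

6552

14534 = 2 · 13^2 · 43.
φ(2) = 2 − 1 = 1.
φ(13^2) = 13^2 − 13^1 = 169 − 13 = 156.
φ(43) = 43 − 1 = 42.
φ(14534) = 1 × 156 × 42 = 6552.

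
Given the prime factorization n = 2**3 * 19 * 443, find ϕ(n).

31824

φ(67336) = 67336 · (1 − 1/2) · (1 − 1/19) · (1 − 1/443)
       = 67336 · 7956/16834 = 31824.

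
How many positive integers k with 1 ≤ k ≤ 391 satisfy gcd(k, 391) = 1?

352

391 = 17 · 23.
φ(391) = 391 · (1 − 1/17) · (1 − 1/23)
       = 391 · 352/391 = 352.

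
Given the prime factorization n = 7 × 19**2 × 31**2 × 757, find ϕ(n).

φ(7) = 7 − 1 = 6.
φ(19^2) = 19^2 − 19^1 = 361 − 19 = 342.
φ(31^2) = 31^2 − 31^1 = 961 − 31 = 930.
φ(757) = 757 − 1 = 756.
Multiply: 6 · 342 · 930 · 756 = 1442720160.

1442720160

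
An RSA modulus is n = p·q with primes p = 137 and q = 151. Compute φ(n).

20400

φ(pq) = (p−1)(q−1) = 136 · 150 = 20400.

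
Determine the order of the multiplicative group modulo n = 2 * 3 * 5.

8

φ(30) = 30 · (1 − 1/2) · (1 − 1/3) · (1 − 1/5)
       = 30 · 8/30 = 8.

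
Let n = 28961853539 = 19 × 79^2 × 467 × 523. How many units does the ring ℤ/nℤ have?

φ(28961853539) = 28961853539 · (1 − 1/19) · (1 − 1/79) · (1 − 1/467) · (1 − 1/523)
       = 28961853539 · 341525808/366605741 = 26980538832.

26980538832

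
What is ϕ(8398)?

First factor: 8398 = 2 · 13 · 17 · 19.
φ(2) = 2 − 1 = 1.
φ(13) = 13 − 1 = 12.
φ(17) = 17 − 1 = 16.
φ(19) = 19 − 1 = 18.
Since φ is multiplicative, φ(8398) = 1 · 12 · 16 · 18 = 3456.

3456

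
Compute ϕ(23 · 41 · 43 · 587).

φ(23) = 23 − 1 = 22.
φ(41) = 41 − 1 = 40.
φ(43) = 43 − 1 = 42.
φ(587) = 587 − 1 = 586.
Since φ is multiplicative, φ(23802263) = 22 · 40 · 42 · 586 = 21658560.

21658560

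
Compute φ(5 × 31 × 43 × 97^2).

46932480

φ(62710985) = 62710985 · (1 − 1/5) · (1 − 1/31) · (1 − 1/43) · (1 − 1/97)
       = 62710985 · 483840/646505 = 46932480.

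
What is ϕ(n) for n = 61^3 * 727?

φ(61^3) = 61^3 − 61^2 = 226981 − 3721 = 223260.
φ(727) = 727 − 1 = 726.
φ(165015187) = 223260 × 726 = 162086760.

162086760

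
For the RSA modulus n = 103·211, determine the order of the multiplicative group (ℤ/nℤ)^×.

21420

For distinct primes, φ(pq) = (p−1)(q−1) = 102 × 210 = 21420.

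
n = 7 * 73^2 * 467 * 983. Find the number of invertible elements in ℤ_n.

φ(17124352483) = 17124352483 · (1 − 1/7) · (1 − 1/73) · (1 − 1/467) · (1 − 1/983)
       = 17124352483 · 197688384/234580171 = 14431252032.

14431252032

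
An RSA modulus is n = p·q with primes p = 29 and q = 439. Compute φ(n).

φ(12731) = 12731 · (1 − 1/29) · (1 − 1/439)
       = 12731 · 12264/12731 = 12264.

12264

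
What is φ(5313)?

2640

5313 = 3 * 7 * 11 * 23.
φ(3) = 3 − 1 = 2.
φ(7) = 7 − 1 = 6.
φ(11) = 11 − 1 = 10.
φ(23) = 23 − 1 = 22.
Multiply: 2 · 6 · 10 · 22 = 2640.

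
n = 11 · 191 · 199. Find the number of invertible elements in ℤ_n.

φ(418099) = 418099 · (1 − 1/11) · (1 − 1/191) · (1 − 1/199)
       = 418099 · 376200/418099 = 376200.

376200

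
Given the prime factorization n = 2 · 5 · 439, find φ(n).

φ(4390) = 4390 · (1 − 1/2) · (1 − 1/5) · (1 − 1/439)
       = 4390 · 1752/4390 = 1752.

1752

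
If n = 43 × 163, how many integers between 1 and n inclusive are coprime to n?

6804

φ(43) = 43 − 1 = 42.
φ(163) = 163 − 1 = 162.
φ(7009) = 42 × 162 = 6804.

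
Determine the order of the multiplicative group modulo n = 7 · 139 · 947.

783288

φ(921431) = 921431 · (1 − 1/7) · (1 − 1/139) · (1 − 1/947)
       = 921431 · 783288/921431 = 783288.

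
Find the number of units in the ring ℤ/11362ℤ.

4752

First factor: 11362 = 2 × 13 × 19 × 23.
φ(11362) = 11362 · (1 − 1/2) · (1 − 1/13) · (1 − 1/19) · (1 − 1/23)
       = 11362 · 4752/11362 = 4752.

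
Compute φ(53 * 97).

φ(5141) = 5141 · (1 − 1/53) · (1 − 1/97)
       = 5141 · 4992/5141 = 4992.

4992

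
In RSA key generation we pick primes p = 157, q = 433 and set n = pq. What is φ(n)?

67392

φ(157) = 157 − 1 = 156.
φ(433) = 433 − 1 = 432.
Since φ is multiplicative, φ(67981) = 156 · 432 = 67392.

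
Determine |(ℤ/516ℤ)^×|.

168

First factor: 516 = 2**2 · 3 · 43.
φ(516) = 516 · (1 − 1/2) · (1 − 1/3) · (1 − 1/43)
       = 516 · 84/258 = 168.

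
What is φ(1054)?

Factor 1054: 1054 = 2 × 17 × 31.
φ(2) = 2 − 1 = 1.
φ(17) = 17 − 1 = 16.
φ(31) = 31 − 1 = 30.
Since φ is multiplicative, φ(1054) = 1 · 16 · 30 = 480.

480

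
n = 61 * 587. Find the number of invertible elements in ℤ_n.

35160

φ(35807) = 35807 · (1 − 1/61) · (1 − 1/587)
       = 35807 · 35160/35807 = 35160.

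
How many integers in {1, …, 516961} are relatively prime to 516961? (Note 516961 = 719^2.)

516242

φ(719^2) = 719^1·(719−1) = 719·718 = 516242.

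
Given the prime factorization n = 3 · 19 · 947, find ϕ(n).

φ(3) = 3 − 1 = 2.
φ(19) = 19 − 1 = 18.
φ(947) = 947 − 1 = 946.
Since φ is multiplicative, φ(53979) = 2 · 18 · 946 = 34056.

34056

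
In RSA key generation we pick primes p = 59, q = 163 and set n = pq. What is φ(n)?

9396

φ(9617) = 9617 · (1 − 1/59) · (1 − 1/163)
       = 9617 · 9396/9617 = 9396.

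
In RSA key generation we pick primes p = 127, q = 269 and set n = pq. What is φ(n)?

φ(pq) = (p−1)(q−1) = 126 · 268 = 33768.

33768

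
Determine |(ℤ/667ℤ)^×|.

667 = 23 · 29.
φ(667) = 667 · (1 − 1/23) · (1 − 1/29)
       = 667 · 616/667 = 616.

616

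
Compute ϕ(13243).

Factor 13243: 13243 = 17 × 19 × 41.
φ(17) = 17 − 1 = 16.
φ(19) = 19 − 1 = 18.
φ(41) = 41 − 1 = 40.
Since φ is multiplicative, φ(13243) = 16 · 18 · 40 = 11520.

11520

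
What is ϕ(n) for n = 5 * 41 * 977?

φ(5) = 5 − 1 = 4.
φ(41) = 41 − 1 = 40.
φ(977) = 977 − 1 = 976.
Since φ is multiplicative, φ(200285) = 4 · 40 · 976 = 156160.

156160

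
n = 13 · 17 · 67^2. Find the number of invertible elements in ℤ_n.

φ(13) = 13 − 1 = 12.
φ(17) = 17 − 1 = 16.
φ(67^2) = 67^1·(67−1) = 67·66 = 4422.
φ(992069) = 12 × 16 × 4422 = 849024.

849024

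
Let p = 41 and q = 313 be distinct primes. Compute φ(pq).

12480

φ(pq) = (p−1)(q−1) = 40 · 312 = 12480.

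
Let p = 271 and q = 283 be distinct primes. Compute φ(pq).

76140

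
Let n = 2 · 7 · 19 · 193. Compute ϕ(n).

20736

φ(51338) = 51338 · (1 − 1/2) · (1 − 1/7) · (1 − 1/19) · (1 − 1/193)
       = 51338 · 20736/51338 = 20736.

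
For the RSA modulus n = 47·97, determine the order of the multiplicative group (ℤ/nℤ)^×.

φ(n) = (p − 1)(q − 1) = (47−1)(97−1) = 46·96 = 4416.

4416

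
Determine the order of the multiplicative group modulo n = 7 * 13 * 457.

32832

φ(7) = 7 − 1 = 6.
φ(13) = 13 − 1 = 12.
φ(457) = 457 − 1 = 456.
Since φ is multiplicative, φ(41587) = 6 · 12 · 456 = 32832.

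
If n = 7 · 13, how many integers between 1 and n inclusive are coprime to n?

φ(7) = 7 − 1 = 6.
φ(13) = 13 − 1 = 12.
Multiply: 6 · 12 = 72.

72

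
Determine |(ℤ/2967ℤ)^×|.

Factor 2967: 2967 = 3 · 23 · 43.
φ(3) = 3 − 1 = 2.
φ(23) = 23 − 1 = 22.
φ(43) = 43 − 1 = 42.
φ(2967) = 2 × 22 × 42 = 1848.

1848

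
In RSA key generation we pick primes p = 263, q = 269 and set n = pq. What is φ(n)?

φ(70747) = 70747 · (1 − 1/263) · (1 − 1/269)
       = 70747 · 70216/70747 = 70216.

70216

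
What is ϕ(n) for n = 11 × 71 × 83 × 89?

φ(5769247) = 5769247 · (1 − 1/11) · (1 − 1/71) · (1 − 1/83) · (1 − 1/89)
       = 5769247 · 5051200/5769247 = 5051200.

5051200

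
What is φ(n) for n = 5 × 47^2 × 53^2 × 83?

1954378816

φ(2575108615) = 2575108615 · (1 − 1/5) · (1 − 1/47) · (1 − 1/53) · (1 − 1/83)
       = 2575108615 · 784576/1033765 = 1954378816.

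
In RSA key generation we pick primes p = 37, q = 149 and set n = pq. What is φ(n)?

For distinct primes, φ(pq) = (p−1)(q−1) = 36 × 148 = 5328.

5328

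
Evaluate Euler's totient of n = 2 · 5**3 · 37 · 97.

345600

φ(2) = 2 − 1 = 1.
φ(5^3) = 5^3 − 5^2 = 125 − 25 = 100.
φ(37) = 37 − 1 = 36.
φ(97) = 97 − 1 = 96.
Since φ is multiplicative, φ(897250) = 1 · 100 · 36 · 96 = 345600.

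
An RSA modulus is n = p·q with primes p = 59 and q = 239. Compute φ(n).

13804

φ(59) = 59 − 1 = 58.
φ(239) = 239 − 1 = 238.
Multiply: 58 · 238 = 13804.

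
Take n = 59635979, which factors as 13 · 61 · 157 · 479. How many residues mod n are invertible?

53688960

φ(59635979) = 59635979 · (1 − 1/13) · (1 − 1/61) · (1 − 1/157) · (1 − 1/479)
       = 59635979 · 53688960/59635979 = 53688960.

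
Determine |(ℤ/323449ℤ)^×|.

258720

Factor 323449: 323449 = 7^3 · 23 · 41.
φ(7^3) = 7^2·(7−1) = 49·6 = 294.
φ(23) = 23 − 1 = 22.
φ(41) = 41 − 1 = 40.
Multiply: 294 · 22 · 40 = 258720.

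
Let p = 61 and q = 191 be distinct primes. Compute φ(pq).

φ(61) = 61 − 1 = 60.
φ(191) = 191 − 1 = 190.
Since φ is multiplicative, φ(11651) = 60 · 190 = 11400.

11400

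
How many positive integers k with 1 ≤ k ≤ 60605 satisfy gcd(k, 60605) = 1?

42240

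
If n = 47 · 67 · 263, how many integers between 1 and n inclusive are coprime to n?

795432

φ(47) = 47 − 1 = 46.
φ(67) = 67 − 1 = 66.
φ(263) = 263 − 1 = 262.
Since φ is multiplicative, φ(828187) = 46 · 66 · 262 = 795432.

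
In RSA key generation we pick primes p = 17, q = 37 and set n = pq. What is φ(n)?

576

φ(pq) = (p−1)(q−1) = 16 · 36 = 576.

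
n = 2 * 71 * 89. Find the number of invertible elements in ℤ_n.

φ(12638) = 12638 · (1 − 1/2) · (1 − 1/71) · (1 − 1/89)
       = 12638 · 6160/12638 = 6160.

6160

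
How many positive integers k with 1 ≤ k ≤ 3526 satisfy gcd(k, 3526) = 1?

1680

First factor: 3526 = 2 · 41 · 43.
φ(2) = 2 − 1 = 1.
φ(41) = 41 − 1 = 40.
φ(43) = 43 − 1 = 42.
φ(3526) = 1 × 40 × 42 = 1680.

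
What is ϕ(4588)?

Factor 4588: 4588 = 2^2 · 31 · 37.
φ(4588) = 4588 · (1 − 1/2) · (1 − 1/31) · (1 − 1/37)
       = 4588 · 1080/2294 = 2160.

2160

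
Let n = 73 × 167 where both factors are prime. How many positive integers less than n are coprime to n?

11952

φ(73) = 73 − 1 = 72.
φ(167) = 167 − 1 = 166.
Since φ is multiplicative, φ(12191) = 72 · 166 = 11952.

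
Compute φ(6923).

5544

First factor: 6923 = 7 · 23 · 43.
φ(7) = 7 − 1 = 6.
φ(23) = 23 − 1 = 22.
φ(43) = 43 − 1 = 42.
Since φ is multiplicative, φ(6923) = 6 · 22 · 42 = 5544.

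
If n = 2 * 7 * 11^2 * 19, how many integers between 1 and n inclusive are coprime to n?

φ(2) = 2 − 1 = 1.
φ(7) = 7 − 1 = 6.
φ(11^2) = 11^1·(11−1) = 11·10 = 110.
φ(19) = 19 − 1 = 18.
Since φ is multiplicative, φ(32186) = 1 · 6 · 110 · 18 = 11880.

11880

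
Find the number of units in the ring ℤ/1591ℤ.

1512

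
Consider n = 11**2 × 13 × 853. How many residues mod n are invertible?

φ(11^2) = 11^1·(11−1) = 11·10 = 110.
φ(13) = 13 − 1 = 12.
φ(853) = 853 − 1 = 852.
φ(1341769) = 110 × 12 × 852 = 1124640.

1124640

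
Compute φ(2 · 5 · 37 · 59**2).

492768

φ(2) = 2 − 1 = 1.
φ(5) = 5 − 1 = 4.
φ(37) = 37 − 1 = 36.
φ(59^2) = 59^2 − 59^1 = 3481 − 59 = 3422.
φ(1287970) = 1 × 4 × 36 × 3422 = 492768.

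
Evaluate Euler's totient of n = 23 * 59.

1276

φ(23) = 23 − 1 = 22.
φ(59) = 59 − 1 = 58.
φ(1357) = 22 × 58 = 1276.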